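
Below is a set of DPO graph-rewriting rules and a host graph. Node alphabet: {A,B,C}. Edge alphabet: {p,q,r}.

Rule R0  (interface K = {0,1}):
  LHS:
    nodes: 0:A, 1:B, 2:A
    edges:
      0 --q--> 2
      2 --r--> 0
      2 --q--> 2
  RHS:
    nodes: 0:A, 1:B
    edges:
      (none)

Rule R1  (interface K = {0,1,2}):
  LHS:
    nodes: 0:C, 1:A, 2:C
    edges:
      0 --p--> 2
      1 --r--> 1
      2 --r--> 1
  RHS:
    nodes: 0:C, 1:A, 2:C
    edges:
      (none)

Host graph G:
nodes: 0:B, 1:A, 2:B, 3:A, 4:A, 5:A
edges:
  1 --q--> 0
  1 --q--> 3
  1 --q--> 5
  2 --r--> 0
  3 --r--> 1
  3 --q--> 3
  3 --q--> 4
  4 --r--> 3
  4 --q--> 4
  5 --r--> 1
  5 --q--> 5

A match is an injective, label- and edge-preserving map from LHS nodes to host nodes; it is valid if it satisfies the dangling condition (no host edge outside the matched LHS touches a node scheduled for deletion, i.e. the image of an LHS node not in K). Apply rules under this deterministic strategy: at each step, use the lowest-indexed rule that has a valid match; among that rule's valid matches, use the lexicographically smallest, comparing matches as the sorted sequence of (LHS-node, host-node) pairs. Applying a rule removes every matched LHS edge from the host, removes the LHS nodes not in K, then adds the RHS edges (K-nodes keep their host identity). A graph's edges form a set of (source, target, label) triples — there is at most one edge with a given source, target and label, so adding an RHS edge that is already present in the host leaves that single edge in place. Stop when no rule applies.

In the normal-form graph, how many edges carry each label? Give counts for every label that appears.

initial: |V|=6 |E|=11  E = 1-q->0 1-q->3 1-q->5 2-r->0 3-r->1 3-q->3 3-q->4 4-r->3 4-q->4 5-r->1 5-q->5
step 1: apply R0 at {0↦1, 1↦0, 2↦5}  → |V|=5 |E|=8  E = 1-q->0 1-q->3 2-r->0 3-r->1 3-q->3 3-q->4 4-r->3 4-q->4
step 2: apply R0 at {0↦3, 1↦0, 2↦4}  → |V|=4 |E|=5  E = 1-q->0 1-q->3 2-r->0 3-r->1 3-q->3
step 3: apply R0 at {0↦1, 1↦0, 2↦3}  → |V|=3 |E|=2  E = 1-q->0 2-r->0
final graph: no rule applies after step 3
NF edges: [(1, 0, 'q'), (2, 0, 'r')]

Answer: q:1 r:1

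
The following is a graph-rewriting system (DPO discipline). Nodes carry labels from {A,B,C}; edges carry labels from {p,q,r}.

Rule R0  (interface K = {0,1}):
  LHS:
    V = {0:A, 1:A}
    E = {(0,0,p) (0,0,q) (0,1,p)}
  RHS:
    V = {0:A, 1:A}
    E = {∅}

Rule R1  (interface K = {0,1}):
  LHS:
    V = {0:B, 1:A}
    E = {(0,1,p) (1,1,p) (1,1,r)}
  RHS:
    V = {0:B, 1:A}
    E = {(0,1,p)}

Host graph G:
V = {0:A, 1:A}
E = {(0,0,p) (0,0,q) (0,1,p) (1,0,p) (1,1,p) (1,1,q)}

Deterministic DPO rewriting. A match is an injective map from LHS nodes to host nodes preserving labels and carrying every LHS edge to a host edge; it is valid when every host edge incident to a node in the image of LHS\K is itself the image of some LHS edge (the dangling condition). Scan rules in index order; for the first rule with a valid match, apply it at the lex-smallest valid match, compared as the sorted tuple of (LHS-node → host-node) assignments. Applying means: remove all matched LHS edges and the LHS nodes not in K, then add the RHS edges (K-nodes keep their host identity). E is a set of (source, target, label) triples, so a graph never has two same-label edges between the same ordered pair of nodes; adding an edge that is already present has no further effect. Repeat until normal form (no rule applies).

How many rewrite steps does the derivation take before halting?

Answer: 2

Derivation:
[0] host  ⇒  2 nodes, 6 edges  {0-p->0 0-q->0 0-p->1 1-p->0 1-p->1 1-q->1}
[1] R0 @ {0↦0, 1↦1}  ⇒  2 nodes, 3 edges  {1-p->0 1-p->1 1-q->1}
[2] R0 @ {0↦1, 1↦0}  ⇒  2 nodes, 0 edges  {∅}
normal form: no rule applies after step 2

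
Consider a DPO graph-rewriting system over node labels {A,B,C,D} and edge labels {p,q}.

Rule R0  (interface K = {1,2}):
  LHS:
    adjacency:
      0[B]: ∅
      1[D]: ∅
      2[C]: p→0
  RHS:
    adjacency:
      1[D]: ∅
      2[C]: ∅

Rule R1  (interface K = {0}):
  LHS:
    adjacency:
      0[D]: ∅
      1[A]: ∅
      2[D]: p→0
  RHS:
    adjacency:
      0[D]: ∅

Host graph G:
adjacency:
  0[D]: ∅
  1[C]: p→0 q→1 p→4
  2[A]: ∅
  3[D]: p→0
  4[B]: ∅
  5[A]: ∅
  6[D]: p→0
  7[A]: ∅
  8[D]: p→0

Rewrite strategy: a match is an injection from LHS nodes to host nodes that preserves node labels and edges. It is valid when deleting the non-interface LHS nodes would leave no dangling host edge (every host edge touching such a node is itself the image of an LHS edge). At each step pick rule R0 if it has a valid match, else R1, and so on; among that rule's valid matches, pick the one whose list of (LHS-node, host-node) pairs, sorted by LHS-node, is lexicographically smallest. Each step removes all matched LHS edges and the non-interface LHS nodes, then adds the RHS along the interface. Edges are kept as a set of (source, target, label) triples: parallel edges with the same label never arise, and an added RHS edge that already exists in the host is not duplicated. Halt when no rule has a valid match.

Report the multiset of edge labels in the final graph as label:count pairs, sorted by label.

start.  V:9 E:6  edges: 1-p->0 1-q->1 1-p->4 3-p->0 6-p->0 8-p->0
1. fire R0 via {0↦4, 1↦0, 2↦1}  →  V:8 E:5  edges: 1-p->0 1-q->1 3-p->0 6-p->0 8-p->0
2. fire R1 via {0↦0, 1↦2, 2↦3}  →  V:6 E:4  edges: 1-p->0 1-q->1 6-p->0 8-p->0
3. fire R1 via {0↦0, 1↦5, 2↦6}  →  V:4 E:3  edges: 1-p->0 1-q->1 8-p->0
4. fire R1 via {0↦0, 1↦7, 2↦8}  →  V:2 E:2  edges: 1-p->0 1-q->1
final graph: no rule applies after step 4
NF edges: [(1, 0, 'p'), (1, 1, 'q')]

Answer: p:1 q:1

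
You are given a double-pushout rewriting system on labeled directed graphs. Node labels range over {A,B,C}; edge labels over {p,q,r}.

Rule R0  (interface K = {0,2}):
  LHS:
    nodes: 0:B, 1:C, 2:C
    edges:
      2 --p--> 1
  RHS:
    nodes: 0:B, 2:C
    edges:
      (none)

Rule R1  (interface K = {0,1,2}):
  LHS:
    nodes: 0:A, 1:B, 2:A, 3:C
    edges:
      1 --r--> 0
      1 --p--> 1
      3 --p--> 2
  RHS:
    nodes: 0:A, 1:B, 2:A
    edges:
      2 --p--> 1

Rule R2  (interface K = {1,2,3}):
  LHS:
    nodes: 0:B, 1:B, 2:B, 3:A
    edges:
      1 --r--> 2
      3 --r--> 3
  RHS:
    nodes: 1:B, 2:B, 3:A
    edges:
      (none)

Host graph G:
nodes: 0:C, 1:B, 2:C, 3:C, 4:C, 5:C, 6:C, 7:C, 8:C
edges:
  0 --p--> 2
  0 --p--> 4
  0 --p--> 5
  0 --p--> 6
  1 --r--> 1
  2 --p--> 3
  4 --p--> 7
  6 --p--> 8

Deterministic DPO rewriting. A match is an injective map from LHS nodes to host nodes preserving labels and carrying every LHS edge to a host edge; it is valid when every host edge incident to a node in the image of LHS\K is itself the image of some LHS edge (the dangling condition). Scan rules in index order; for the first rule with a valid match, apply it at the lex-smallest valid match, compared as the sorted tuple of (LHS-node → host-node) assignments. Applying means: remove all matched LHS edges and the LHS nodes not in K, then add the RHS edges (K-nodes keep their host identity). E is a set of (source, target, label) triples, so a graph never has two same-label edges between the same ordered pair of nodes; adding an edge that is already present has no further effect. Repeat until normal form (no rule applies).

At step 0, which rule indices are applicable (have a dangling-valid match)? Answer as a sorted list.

R0: 4 valid matches — {0↦1, 1↦3, 2↦2}, {0↦1, 1↦5, 2↦0}, {0↦1, 1↦7, 2↦4} (+1 more)
R1: no valid match — LHS pattern not found
R2: no valid match — LHS pattern not found

Answer: [R0]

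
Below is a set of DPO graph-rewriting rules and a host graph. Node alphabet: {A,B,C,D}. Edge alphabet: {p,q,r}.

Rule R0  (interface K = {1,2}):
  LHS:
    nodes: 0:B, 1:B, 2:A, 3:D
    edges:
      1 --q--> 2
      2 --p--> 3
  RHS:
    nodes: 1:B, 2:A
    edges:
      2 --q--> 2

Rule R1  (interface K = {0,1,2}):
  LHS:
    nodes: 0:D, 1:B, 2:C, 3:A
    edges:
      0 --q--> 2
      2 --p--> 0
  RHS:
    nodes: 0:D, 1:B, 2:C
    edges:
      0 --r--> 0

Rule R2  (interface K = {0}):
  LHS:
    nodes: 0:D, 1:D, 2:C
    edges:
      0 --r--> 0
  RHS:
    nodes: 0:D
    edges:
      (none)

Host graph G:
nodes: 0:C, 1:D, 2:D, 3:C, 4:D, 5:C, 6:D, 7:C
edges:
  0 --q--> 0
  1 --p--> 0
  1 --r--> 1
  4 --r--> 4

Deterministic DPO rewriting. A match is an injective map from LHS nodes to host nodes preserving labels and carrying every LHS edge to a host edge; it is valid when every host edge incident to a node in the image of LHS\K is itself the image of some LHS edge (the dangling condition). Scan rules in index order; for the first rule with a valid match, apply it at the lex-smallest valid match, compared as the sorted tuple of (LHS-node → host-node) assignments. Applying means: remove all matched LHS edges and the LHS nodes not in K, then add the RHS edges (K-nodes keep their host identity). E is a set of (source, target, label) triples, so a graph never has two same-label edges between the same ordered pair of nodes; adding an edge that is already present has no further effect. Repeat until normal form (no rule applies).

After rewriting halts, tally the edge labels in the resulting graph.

Answer: p:1 q:1

Steps:
[0] host  ⇒  8 nodes, 4 edges  {0-q->0 1-p->0 1-r->1 4-r->4}
[1] R2 @ {0↦1, 1↦2, 2↦3}  ⇒  6 nodes, 3 edges  {0-q->0 1-p->0 4-r->4}
[2] R2 @ {0↦4, 1↦6, 2↦5}  ⇒  4 nodes, 2 edges  {0-q->0 1-p->0}
halt: no rule applies after step 2
NF edges: [(0, 0, 'q'), (1, 0, 'p')]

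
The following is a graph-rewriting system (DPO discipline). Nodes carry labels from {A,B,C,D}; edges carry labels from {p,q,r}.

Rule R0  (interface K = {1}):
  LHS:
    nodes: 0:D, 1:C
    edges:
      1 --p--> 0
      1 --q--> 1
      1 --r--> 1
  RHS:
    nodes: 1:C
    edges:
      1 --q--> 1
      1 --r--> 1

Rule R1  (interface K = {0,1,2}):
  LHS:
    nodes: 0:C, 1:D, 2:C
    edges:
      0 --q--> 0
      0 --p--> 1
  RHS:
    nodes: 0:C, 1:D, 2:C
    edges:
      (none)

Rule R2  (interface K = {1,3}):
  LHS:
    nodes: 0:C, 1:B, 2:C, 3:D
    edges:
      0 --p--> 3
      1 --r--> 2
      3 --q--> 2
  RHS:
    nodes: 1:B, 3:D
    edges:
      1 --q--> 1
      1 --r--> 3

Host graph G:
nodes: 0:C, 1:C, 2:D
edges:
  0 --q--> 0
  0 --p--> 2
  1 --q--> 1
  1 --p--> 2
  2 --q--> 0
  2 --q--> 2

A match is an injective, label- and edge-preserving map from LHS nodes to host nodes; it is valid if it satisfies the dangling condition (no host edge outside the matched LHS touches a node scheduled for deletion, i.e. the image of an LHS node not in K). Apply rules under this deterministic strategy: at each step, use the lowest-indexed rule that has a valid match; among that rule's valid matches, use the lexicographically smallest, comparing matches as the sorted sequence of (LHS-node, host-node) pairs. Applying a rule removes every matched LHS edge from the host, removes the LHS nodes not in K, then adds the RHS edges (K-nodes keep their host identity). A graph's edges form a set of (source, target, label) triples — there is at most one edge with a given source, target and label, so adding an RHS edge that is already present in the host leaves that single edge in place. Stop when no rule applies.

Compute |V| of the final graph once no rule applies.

Answer: 3

Derivation:
initial: |V|=3 |E|=6  E = 0-q->0 0-p->2 1-q->1 1-p->2 2-q->0 2-q->2
step 1: apply R1 at {0↦0, 1↦2, 2↦1}  → |V|=3 |E|=4  E = 1-q->1 1-p->2 2-q->0 2-q->2
step 2: apply R1 at {0↦1, 1↦2, 2↦0}  → |V|=3 |E|=2  E = 2-q->0 2-q->2
final graph: no rule applies after step 2
NF nodes: {0:C, 1:C, 2:D}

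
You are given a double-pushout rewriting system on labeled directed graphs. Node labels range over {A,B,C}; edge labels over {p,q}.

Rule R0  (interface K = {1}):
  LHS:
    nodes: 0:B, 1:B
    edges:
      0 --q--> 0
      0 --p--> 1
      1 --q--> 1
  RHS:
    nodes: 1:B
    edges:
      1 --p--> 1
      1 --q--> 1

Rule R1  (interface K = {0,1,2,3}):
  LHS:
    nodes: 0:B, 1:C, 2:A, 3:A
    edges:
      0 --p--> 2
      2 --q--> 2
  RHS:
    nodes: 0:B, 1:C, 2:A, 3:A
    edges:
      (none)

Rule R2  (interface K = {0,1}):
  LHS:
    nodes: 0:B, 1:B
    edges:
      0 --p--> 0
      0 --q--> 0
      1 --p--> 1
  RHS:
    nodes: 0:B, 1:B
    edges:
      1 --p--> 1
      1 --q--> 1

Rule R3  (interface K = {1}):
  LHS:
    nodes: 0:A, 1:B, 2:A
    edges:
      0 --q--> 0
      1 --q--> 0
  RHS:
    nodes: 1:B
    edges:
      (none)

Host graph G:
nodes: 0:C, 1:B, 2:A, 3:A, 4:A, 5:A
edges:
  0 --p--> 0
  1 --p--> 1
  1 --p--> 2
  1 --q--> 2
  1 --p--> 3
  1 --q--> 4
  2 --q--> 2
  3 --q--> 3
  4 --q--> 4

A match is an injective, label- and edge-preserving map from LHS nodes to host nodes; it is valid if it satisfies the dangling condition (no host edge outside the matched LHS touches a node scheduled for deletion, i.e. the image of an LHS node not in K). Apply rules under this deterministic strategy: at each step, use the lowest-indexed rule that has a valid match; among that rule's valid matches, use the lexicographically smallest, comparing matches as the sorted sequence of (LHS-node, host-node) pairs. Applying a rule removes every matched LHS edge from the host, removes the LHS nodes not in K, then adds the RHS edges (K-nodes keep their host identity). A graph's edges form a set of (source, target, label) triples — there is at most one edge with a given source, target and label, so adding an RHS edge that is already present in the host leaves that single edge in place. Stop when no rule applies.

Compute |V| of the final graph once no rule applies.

Answer: 4

Derivation:
initial: |V|=6 |E|=9  E = 0-p->0 1-p->1 1-p->2 1-q->2 1-p->3 1-q->4 2-q->2 3-q->3 4-q->4
step 1: apply R1 at {0↦1, 1↦0, 2↦2, 3↦3}  → |V|=6 |E|=7  E = 0-p->0 1-p->1 1-q->2 1-p->3 1-q->4 3-q->3 4-q->4
step 2: apply R1 at {0↦1, 1↦0, 2↦3, 3↦2}  → |V|=6 |E|=5  E = 0-p->0 1-p->1 1-q->2 1-q->4 4-q->4
step 3: apply R3 at {0↦4, 1↦1, 2↦3}  → |V|=4 |E|=3  E = 0-p->0 1-p->1 1-q->2
halt: no rule applies after step 3
NF nodes: {0:C, 1:B, 2:A, 5:A}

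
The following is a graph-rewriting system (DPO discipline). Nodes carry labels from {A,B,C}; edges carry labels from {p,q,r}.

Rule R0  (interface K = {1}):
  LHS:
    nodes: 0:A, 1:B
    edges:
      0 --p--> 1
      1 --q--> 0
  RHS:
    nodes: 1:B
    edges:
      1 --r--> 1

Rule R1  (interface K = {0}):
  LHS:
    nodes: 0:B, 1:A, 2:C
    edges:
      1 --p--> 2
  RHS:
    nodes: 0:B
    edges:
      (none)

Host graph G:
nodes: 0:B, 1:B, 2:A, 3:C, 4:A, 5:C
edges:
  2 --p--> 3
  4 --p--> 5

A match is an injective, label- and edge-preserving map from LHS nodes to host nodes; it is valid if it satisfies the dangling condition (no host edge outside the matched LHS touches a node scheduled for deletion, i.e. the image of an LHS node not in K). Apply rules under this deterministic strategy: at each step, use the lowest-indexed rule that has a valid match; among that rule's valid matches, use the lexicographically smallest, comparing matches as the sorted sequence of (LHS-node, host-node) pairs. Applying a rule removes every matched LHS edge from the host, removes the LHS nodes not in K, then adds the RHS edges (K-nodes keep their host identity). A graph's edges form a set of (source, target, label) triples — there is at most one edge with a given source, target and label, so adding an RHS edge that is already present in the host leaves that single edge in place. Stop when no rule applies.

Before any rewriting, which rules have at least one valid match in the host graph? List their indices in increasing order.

R0: no valid match — LHS pattern not found
R1: 4 valid matches — {0↦0, 1↦2, 2↦3}, {0↦0, 1↦4, 2↦5}, {0↦1, 1↦2, 2↦3} (+1 more)

Answer: [R1]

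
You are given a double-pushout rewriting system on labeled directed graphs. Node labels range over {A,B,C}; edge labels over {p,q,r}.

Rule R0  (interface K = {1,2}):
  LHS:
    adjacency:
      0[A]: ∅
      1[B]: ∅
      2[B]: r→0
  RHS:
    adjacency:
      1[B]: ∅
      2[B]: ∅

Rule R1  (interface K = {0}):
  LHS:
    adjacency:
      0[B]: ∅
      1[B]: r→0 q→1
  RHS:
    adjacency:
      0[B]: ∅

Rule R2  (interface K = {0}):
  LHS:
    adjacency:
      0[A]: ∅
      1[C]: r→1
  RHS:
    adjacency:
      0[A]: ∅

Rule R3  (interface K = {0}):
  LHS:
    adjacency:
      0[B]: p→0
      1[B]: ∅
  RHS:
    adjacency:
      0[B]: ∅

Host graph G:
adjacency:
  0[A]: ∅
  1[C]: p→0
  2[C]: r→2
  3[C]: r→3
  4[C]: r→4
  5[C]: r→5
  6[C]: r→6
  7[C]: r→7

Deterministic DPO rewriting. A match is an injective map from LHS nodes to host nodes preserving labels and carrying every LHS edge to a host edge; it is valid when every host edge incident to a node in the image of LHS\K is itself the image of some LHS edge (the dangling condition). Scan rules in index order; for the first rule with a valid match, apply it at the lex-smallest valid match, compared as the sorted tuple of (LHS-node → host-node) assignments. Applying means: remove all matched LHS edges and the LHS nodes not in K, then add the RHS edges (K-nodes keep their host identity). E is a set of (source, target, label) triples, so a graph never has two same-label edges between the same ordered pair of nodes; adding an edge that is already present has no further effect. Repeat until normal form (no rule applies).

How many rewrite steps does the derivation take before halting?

initial: |V|=8 |E|=7  E = 1-p->0 2-r->2 3-r->3 4-r->4 5-r->5 6-r->6 7-r->7
step 1: apply R2 at {0↦0, 1↦2}  → |V|=7 |E|=6  E = 1-p->0 3-r->3 4-r->4 5-r->5 6-r->6 7-r->7
step 2: apply R2 at {0↦0, 1↦3}  → |V|=6 |E|=5  E = 1-p->0 4-r->4 5-r->5 6-r->6 7-r->7
step 3: apply R2 at {0↦0, 1↦4}  → |V|=5 |E|=4  E = 1-p->0 5-r->5 6-r->6 7-r->7
step 4: apply R2 at {0↦0, 1↦5}  → |V|=4 |E|=3  E = 1-p->0 6-r->6 7-r->7
step 5: apply R2 at {0↦0, 1↦6}  → |V|=3 |E|=2  E = 1-p->0 7-r->7
step 6: apply R2 at {0↦0, 1↦7}  → |V|=2 |E|=1  E = 1-p->0
normal form: no rule applies after step 6

Answer: 6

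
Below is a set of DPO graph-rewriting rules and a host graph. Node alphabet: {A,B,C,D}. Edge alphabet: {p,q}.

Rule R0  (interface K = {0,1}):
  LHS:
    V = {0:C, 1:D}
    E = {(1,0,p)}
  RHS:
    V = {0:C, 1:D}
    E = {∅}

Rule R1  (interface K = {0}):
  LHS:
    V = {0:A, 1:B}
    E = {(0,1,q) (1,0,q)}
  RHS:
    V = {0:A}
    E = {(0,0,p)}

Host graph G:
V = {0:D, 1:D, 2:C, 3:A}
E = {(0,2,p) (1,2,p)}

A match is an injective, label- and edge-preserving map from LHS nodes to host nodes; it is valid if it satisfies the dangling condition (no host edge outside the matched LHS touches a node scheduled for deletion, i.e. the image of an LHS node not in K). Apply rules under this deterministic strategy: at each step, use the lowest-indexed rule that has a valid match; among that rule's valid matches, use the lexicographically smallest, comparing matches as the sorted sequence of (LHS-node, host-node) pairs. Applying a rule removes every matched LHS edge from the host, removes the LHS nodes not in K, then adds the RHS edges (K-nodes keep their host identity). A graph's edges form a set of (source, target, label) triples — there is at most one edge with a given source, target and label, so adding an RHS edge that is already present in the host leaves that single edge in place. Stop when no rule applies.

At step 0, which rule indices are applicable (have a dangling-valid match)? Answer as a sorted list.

R0: 2 valid matches — {0↦2, 1↦0}, {0↦2, 1↦1}
R1: no valid match — LHS pattern not found

Answer: [R0]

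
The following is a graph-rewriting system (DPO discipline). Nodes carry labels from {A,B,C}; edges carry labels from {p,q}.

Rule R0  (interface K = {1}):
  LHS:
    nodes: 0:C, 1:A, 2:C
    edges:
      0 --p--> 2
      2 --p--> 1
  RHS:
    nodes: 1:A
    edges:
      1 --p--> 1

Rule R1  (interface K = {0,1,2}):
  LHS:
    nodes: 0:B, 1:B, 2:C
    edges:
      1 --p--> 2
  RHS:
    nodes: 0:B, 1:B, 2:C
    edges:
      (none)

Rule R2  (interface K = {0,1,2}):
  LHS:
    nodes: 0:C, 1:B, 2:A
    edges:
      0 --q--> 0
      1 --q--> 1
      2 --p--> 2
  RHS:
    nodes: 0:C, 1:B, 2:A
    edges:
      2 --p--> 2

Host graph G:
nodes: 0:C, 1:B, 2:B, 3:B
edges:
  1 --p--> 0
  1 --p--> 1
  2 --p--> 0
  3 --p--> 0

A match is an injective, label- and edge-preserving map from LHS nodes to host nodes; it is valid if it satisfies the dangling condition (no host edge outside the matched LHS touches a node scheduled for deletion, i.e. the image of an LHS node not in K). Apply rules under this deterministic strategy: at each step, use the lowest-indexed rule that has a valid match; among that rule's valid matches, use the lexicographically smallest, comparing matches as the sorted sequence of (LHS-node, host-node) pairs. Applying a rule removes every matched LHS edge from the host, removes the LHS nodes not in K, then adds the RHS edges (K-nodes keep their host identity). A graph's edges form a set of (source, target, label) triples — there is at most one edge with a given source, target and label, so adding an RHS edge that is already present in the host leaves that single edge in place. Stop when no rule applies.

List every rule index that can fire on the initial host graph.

Answer: [R1]

Derivation:
R0: no valid match — LHS pattern not found
R1: 6 valid matches — {0↦1, 1↦2, 2↦0}, {0↦1, 1↦3, 2↦0}, {0↦2, 1↦1, 2↦0} (+3 more)
R2: no valid match — LHS pattern not found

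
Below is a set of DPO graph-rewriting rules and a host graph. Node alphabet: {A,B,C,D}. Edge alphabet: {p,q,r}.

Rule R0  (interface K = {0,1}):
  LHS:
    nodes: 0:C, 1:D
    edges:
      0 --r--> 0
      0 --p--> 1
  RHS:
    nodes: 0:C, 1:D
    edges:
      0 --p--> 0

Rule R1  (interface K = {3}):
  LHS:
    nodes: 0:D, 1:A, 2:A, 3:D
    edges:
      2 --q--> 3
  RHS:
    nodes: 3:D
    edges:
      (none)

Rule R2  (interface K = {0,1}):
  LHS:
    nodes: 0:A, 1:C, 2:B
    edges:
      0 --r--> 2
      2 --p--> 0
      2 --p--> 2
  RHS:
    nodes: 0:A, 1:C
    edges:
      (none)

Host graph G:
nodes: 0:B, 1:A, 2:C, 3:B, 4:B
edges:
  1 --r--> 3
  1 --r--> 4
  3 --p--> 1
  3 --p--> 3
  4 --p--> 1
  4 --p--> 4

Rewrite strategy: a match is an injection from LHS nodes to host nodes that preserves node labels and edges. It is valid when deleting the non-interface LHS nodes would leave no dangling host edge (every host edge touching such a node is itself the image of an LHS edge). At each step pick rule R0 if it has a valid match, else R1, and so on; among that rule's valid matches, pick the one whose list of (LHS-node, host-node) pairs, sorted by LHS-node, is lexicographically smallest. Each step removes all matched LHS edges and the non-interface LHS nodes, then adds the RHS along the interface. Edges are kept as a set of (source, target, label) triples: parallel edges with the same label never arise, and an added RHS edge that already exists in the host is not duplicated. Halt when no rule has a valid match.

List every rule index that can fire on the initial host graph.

R0: no valid match — LHS pattern not found
R1: no valid match — LHS pattern not found
R2: 2 valid matches — {0↦1, 1↦2, 2↦3}, {0↦1, 1↦2, 2↦4}

Answer: [R2]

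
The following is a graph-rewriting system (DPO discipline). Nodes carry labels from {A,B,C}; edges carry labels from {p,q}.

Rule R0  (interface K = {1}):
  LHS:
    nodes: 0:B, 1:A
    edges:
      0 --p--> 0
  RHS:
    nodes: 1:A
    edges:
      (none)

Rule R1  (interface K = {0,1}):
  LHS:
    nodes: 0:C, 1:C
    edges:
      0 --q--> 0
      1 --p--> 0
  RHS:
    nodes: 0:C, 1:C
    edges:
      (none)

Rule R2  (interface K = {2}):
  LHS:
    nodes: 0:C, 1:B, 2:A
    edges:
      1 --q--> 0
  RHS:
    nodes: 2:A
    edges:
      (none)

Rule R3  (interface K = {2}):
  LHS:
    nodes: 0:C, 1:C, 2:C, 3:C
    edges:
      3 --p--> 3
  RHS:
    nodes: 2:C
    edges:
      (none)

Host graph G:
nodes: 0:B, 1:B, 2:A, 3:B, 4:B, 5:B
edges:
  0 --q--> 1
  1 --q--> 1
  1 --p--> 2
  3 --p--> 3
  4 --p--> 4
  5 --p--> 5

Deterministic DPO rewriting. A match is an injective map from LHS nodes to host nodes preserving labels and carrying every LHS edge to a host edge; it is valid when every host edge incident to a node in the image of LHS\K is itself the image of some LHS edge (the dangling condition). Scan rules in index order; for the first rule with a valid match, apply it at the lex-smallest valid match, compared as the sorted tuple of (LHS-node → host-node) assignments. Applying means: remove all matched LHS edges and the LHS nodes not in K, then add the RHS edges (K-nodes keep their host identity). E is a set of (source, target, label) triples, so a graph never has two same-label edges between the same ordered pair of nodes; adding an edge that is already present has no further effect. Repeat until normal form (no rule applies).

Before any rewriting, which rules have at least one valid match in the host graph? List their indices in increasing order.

R0: 3 valid matches — {0↦3, 1↦2}, {0↦4, 1↦2}, {0↦5, 1↦2}
R1: no valid match — LHS pattern not found
R2: no valid match — LHS pattern not found
R3: no valid match — LHS pattern not found

Answer: [R0]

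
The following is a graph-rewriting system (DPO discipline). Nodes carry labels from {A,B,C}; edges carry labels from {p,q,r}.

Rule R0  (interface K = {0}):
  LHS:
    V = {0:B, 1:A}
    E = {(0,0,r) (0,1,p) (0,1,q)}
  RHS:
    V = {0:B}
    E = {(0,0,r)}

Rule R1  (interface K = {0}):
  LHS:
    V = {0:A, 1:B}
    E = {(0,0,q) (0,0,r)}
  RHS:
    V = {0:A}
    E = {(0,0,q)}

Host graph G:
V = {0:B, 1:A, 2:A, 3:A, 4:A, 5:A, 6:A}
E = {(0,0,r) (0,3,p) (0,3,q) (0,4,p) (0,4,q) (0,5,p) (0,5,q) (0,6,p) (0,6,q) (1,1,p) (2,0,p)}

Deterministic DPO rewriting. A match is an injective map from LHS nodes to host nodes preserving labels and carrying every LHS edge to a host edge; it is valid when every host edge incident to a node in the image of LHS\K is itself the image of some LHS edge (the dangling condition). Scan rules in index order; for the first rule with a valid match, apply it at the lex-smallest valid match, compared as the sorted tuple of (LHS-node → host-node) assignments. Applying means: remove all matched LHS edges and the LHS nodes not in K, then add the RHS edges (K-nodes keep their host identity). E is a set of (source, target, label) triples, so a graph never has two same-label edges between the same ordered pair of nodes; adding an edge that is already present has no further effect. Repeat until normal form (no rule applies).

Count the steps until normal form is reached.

[0] host  ⇒  7 nodes, 11 edges  {0-r->0 0-p->3 0-q->3 0-p->4 0-q->4 0-p->5 0-q->5 0-p->6 0-q->6 1-p->1 2-p->0}
[1] R0 @ {0↦0, 1↦3}  ⇒  6 nodes, 9 edges  {0-r->0 0-p->4 0-q->4 0-p->5 0-q->5 0-p->6 0-q->6 1-p->1 2-p->0}
[2] R0 @ {0↦0, 1↦4}  ⇒  5 nodes, 7 edges  {0-r->0 0-p->5 0-q->5 0-p->6 0-q->6 1-p->1 2-p->0}
[3] R0 @ {0↦0, 1↦5}  ⇒  4 nodes, 5 edges  {0-r->0 0-p->6 0-q->6 1-p->1 2-p->0}
[4] R0 @ {0↦0, 1↦6}  ⇒  3 nodes, 3 edges  {0-r->0 1-p->1 2-p->0}
halt: no rule applies after step 4

Answer: 4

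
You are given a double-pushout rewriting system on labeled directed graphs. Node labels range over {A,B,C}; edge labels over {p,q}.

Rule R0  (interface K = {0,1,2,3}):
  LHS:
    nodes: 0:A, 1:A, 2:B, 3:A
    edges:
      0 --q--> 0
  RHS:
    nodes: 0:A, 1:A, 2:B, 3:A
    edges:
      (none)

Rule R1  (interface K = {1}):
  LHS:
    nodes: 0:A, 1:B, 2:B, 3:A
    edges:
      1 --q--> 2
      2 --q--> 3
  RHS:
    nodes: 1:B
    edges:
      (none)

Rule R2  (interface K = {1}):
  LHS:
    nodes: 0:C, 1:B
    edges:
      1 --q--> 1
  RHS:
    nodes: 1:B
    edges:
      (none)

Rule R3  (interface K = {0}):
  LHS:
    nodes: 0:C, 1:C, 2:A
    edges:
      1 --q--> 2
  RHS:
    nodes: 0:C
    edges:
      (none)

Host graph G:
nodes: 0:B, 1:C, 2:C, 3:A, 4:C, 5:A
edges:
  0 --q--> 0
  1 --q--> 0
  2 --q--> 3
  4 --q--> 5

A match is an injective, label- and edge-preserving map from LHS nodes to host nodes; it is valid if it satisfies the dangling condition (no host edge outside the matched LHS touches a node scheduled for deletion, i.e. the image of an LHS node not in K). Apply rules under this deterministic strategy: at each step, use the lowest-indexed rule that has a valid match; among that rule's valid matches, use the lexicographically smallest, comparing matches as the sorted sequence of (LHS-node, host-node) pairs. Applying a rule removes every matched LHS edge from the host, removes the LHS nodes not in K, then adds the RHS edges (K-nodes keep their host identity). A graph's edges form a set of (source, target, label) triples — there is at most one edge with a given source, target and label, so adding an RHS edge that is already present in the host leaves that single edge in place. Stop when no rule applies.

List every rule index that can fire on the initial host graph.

Answer: [R3]

Steps:
R0: no valid match — LHS pattern not found
R1: no valid match — LHS pattern not found
R2: no valid match — 3 raw matches, all fail dangling condition
R3: 4 valid matches — {0↦1, 1↦2, 2↦3}, {0↦1, 1↦4, 2↦5}, {0↦2, 1↦4, 2↦5} (+1 more)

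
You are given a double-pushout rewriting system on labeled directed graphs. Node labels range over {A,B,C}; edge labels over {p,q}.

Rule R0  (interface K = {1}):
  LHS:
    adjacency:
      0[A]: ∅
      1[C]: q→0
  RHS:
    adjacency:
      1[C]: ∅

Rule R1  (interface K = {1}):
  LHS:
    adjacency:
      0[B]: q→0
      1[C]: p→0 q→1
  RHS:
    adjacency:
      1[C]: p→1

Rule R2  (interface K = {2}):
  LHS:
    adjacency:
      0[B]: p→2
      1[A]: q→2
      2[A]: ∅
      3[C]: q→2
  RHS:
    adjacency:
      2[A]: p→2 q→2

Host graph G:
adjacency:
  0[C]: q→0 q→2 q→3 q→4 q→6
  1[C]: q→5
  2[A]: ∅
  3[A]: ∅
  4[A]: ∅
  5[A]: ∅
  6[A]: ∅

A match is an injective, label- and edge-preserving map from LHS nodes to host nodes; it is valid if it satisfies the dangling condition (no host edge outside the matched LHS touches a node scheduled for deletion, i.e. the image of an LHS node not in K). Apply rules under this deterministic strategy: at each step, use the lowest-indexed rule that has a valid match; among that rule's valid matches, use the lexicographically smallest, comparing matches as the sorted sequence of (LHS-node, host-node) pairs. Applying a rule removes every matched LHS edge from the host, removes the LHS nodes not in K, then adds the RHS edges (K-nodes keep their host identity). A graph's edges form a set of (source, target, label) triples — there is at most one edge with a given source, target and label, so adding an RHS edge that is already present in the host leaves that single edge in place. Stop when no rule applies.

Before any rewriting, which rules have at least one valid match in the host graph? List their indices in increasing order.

R0: 5 valid matches — {0↦2, 1↦0}, {0↦3, 1↦0}, {0↦4, 1↦0} (+2 more)
R1: no valid match — LHS pattern not found
R2: no valid match — LHS pattern not found

Answer: [R0]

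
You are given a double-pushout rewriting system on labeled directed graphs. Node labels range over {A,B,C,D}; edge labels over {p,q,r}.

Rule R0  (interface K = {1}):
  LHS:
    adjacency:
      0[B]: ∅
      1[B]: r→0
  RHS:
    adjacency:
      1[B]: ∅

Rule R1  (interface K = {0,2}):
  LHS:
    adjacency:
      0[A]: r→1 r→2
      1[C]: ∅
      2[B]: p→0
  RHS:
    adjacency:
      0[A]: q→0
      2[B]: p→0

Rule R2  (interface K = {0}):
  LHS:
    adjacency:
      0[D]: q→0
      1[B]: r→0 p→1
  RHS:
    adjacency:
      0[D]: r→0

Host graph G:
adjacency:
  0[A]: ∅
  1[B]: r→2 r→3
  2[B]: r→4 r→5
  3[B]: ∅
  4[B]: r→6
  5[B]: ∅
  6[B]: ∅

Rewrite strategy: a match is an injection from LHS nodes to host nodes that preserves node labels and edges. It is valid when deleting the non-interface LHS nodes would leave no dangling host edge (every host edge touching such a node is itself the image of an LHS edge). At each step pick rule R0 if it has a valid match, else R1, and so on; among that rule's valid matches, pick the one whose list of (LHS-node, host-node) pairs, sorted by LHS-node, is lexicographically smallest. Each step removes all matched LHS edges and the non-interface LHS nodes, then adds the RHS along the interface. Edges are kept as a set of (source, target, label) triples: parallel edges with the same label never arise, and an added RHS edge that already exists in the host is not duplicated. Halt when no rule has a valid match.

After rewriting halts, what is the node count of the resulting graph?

Answer: 2

Steps:
[0] host  ⇒  7 nodes, 5 edges  {1-r->2 1-r->3 2-r->4 2-r->5 4-r->6}
[1] R0 @ {0↦3, 1↦1}  ⇒  6 nodes, 4 edges  {1-r->2 2-r->4 2-r->5 4-r->6}
[2] R0 @ {0↦5, 1↦2}  ⇒  5 nodes, 3 edges  {1-r->2 2-r->4 4-r->6}
[3] R0 @ {0↦6, 1↦4}  ⇒  4 nodes, 2 edges  {1-r->2 2-r->4}
[4] R0 @ {0↦4, 1↦2}  ⇒  3 nodes, 1 edges  {1-r->2}
[5] R0 @ {0↦2, 1↦1}  ⇒  2 nodes, 0 edges  {∅}
normal form: no rule applies after step 5
NF nodes: {0:A, 1:B}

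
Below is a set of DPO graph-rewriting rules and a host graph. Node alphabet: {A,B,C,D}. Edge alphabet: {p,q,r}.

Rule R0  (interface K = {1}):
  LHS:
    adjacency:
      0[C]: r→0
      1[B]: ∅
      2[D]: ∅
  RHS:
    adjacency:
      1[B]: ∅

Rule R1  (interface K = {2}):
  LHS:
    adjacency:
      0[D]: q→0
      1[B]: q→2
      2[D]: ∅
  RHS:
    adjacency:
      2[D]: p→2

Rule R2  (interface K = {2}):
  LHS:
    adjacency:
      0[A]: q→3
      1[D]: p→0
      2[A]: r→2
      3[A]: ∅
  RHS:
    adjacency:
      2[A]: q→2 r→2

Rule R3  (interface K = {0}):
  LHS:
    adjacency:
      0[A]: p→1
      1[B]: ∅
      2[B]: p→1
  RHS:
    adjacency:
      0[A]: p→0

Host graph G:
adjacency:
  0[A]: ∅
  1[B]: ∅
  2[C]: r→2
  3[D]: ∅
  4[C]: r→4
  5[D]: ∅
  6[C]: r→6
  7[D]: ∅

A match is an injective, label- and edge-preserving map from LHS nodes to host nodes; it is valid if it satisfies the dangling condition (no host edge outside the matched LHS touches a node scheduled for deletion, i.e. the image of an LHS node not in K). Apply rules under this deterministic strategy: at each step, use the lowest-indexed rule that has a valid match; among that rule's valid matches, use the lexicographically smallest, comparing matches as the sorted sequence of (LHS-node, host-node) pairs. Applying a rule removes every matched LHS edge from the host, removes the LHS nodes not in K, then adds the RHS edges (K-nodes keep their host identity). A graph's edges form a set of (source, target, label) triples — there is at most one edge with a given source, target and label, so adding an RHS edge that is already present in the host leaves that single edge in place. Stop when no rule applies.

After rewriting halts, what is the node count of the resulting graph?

Answer: 2

Rewrite trace:
start.  V:8 E:3  edges: 2-r->2 4-r->4 6-r->6
1. fire R0 via {0↦2, 1↦1, 2↦3}  →  V:6 E:2  edges: 4-r->4 6-r->6
2. fire R0 via {0↦4, 1↦1, 2↦5}  →  V:4 E:1  edges: 6-r->6
3. fire R0 via {0↦6, 1↦1, 2↦7}  →  V:2 E:0  edges: ∅
halt: no rule applies after step 3
NF nodes: {0:A, 1:B}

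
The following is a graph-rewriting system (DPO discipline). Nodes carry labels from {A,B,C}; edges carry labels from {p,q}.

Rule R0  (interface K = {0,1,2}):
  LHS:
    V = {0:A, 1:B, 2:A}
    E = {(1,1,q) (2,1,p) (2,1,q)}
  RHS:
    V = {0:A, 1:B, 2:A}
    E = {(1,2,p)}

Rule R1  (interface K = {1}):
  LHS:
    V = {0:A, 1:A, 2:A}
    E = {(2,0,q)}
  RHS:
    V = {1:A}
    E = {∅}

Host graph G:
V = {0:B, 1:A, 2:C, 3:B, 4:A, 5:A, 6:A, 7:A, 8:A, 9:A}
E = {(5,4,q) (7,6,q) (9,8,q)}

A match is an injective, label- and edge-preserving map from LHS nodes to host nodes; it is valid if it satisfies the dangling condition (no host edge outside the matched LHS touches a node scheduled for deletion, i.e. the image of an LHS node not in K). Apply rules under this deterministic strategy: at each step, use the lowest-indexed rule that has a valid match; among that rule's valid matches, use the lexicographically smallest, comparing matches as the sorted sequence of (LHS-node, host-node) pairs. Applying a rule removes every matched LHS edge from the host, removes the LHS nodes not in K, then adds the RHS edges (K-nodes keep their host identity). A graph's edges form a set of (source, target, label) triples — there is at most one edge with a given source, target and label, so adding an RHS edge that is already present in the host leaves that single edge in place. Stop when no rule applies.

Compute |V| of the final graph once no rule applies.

Answer: 4

Derivation:
[0] host  ⇒  10 nodes, 3 edges  {5-q->4 7-q->6 9-q->8}
[1] R1 @ {0↦4, 1↦1, 2↦5}  ⇒  8 nodes, 2 edges  {7-q->6 9-q->8}
[2] R1 @ {0↦6, 1↦1, 2↦7}  ⇒  6 nodes, 1 edges  {9-q->8}
[3] R1 @ {0↦8, 1↦1, 2↦9}  ⇒  4 nodes, 0 edges  {∅}
normal form: no rule applies after step 3
NF nodes: {0:B, 1:A, 2:C, 3:B}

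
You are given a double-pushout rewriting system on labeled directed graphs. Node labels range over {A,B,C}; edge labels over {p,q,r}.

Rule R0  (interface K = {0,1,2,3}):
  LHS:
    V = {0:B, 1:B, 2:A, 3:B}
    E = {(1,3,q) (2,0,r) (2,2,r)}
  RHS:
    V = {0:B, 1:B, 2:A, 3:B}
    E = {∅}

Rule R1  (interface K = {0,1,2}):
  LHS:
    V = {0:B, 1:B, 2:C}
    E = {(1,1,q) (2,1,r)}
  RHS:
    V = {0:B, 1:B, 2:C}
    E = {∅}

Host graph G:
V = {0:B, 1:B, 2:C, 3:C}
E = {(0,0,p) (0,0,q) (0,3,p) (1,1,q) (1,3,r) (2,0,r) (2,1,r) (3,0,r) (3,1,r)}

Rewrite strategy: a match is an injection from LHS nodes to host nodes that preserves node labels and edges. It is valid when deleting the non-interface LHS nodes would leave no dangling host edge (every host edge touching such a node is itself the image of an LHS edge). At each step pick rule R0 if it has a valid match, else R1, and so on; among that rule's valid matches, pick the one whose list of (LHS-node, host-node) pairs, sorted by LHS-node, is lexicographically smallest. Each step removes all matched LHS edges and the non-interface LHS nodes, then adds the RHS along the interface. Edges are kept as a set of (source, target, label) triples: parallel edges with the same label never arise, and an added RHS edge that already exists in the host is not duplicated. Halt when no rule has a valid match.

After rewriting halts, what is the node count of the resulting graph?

Answer: 4

Steps:
start.  V:4 E:9  edges: 0-p->0 0-q->0 0-p->3 1-q->1 1-r->3 2-r->0 2-r->1 3-r->0 3-r->1
1. fire R1 via {0↦0, 1↦1, 2↦2}  →  V:4 E:7  edges: 0-p->0 0-q->0 0-p->3 1-r->3 2-r->0 3-r->0 3-r->1
2. fire R1 via {0↦1, 1↦0, 2↦2}  →  V:4 E:5  edges: 0-p->0 0-p->3 1-r->3 3-r->0 3-r->1
final graph: no rule applies after step 2
NF nodes: {0:B, 1:B, 2:C, 3:C}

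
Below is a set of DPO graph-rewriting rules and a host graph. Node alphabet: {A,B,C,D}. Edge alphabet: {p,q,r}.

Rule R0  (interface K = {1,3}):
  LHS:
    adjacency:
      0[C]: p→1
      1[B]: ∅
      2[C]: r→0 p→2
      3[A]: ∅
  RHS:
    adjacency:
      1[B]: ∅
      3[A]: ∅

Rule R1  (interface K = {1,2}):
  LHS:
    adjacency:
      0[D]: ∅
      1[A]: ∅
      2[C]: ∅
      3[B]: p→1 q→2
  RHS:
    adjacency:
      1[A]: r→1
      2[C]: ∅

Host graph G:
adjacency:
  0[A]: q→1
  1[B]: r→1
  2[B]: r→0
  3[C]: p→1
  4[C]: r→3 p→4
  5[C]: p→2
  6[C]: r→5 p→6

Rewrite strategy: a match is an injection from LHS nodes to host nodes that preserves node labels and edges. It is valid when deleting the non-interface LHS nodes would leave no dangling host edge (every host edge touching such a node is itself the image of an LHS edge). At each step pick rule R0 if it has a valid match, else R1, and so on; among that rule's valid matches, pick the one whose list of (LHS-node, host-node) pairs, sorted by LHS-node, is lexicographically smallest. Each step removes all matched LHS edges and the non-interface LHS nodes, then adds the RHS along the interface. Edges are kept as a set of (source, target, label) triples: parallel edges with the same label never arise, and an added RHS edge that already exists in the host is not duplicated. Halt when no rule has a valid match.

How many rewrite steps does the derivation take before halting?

start.  V:7 E:9  edges: 0-q->1 1-r->1 2-r->0 3-p->1 4-r->3 4-p->4 5-p->2 6-r->5 6-p->6
1. fire R0 via {0↦3, 1↦1, 2↦4, 3↦0}  →  V:5 E:6  edges: 0-q->1 1-r->1 2-r->0 5-p->2 6-r->5 6-p->6
2. fire R0 via {0↦5, 1↦2, 2↦6, 3↦0}  →  V:3 E:3  edges: 0-q->1 1-r->1 2-r->0
final graph: no rule applies after step 2

Answer: 2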